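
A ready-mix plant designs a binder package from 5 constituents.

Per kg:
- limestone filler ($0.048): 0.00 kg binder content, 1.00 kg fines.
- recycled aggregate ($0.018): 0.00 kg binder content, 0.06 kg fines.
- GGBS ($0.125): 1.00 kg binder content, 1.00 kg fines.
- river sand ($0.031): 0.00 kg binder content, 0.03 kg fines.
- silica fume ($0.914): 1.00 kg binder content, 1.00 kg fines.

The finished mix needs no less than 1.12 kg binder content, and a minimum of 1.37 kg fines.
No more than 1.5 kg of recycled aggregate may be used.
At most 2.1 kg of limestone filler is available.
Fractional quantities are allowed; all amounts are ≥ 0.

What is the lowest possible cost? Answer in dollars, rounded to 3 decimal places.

$0.152

This is a linear program. Let x1 = kg of limestone filler, x2 = kg of recycled aggregate, x3 = kg of GGBS, x4 = kg of river sand, x5 = kg of silica fume.
Minimise 0.048x1 + 0.018x2 + 0.125x3 + 0.031x4 + 0.914x5 s.t.:
  1x3 + 1x5 ≥ 1.12   (binder content)
  1x1 + 0.06x2 + 1x3 + 0.03x4 + 1x5 ≥ 1.37   (fines)
  x2 ≤ 1.5
  x1 ≤ 2.1
  x1, x2, x3, x4, x5 ≥ 0.
The minimum-cost mix takes nothing from recycled aggregate, river sand, silica fume — only limestone filler, GGBS. Binding constraints: binder content and fines.
Optimal quantities: limestone filler = 0.25 kg, GGBS = 1.12 kg.
Objective = 0.048·0.25 + 0.125·1.12 = 0.15200.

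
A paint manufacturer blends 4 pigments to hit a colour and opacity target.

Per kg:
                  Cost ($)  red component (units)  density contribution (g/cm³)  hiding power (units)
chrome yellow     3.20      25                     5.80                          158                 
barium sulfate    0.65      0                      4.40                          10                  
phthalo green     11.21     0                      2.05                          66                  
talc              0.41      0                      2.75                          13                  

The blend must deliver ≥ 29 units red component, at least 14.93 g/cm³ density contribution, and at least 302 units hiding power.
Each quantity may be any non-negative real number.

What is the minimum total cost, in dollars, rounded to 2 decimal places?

Let x1 = kg of chrome yellow, x2 = kg of barium sulfate, x3 = kg of phthalo green, x4 = kg of talc.
Minimize 3.2x1 + 0.65x2 + 11.21x3 + 0.41x4 with:
  25x1 ≥ 29   (red component)
  5.8x1 + 4.4x2 + 2.05x3 + 2.75x4 ≥ 14.93   (density contribution)
  158x1 + 10x2 + 66x3 + 13x4 ≥ 302   (hiding power)
  x1, x2, x3, x4 ≥ 0.
The optimal basis is {chrome yellow, talc}; barium sulfate, phthalo green drop out. Binding constraints: density contribution and hiding power.
So chrome yellow = 1.772 kg, talc = 1.691 kg.
Hence cost = 3.2·1.772 + 0.41·1.691 = $6.3637.

$6.36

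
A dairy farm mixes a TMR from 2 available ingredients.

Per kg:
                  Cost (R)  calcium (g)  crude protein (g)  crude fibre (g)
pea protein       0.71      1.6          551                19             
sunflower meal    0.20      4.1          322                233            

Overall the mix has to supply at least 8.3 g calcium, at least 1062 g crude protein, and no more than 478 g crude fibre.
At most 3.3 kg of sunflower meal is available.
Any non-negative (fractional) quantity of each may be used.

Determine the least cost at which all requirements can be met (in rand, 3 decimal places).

Let x1 = kg of pea protein, x2 = kg of sunflower meal.
Minimise 0.71x1 + 0.2x2 subject to:
  1.6x1 + 4.1x2 ≥ 8.3   (calcium)
  551x1 + 322x2 ≥ 1062   (crude protein)
  19x1 + 233x2 ≤ 478   (crude fibre)
  x2 ≤ 3.3
  x1, x2 ≥ 0.
Both inputs are positive at the optimum. There the crude protein and crude fibre constraints are tight.
Solving gives x1 = 0.765, x2 = 1.989.
Cost = 0.71·0.765 + 0.2·1.989 = 0.94095.

R0.941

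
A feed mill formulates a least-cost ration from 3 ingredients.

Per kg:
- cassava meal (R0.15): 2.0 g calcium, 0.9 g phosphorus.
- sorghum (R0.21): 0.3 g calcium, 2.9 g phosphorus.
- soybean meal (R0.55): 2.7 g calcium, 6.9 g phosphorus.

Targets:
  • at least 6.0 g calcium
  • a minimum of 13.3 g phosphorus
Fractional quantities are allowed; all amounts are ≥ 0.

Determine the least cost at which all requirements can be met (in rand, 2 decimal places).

R1.10

This is a linear program. Let x1 = kg of cassava meal, x2 = kg of sorghum, x3 = kg of soybean meal.
Minimise 0.15x1 + 0.21x2 + 0.55x3 subject to:
  2x1 + 0.3x2 + 2.7x3 ≥ 6   (calcium)
  0.9x1 + 2.9x2 + 6.9x3 ≥ 13.3   (phosphorus)
  x1, x2, x3 ≥ 0.
At the optimum only cassava meal, soybean meal are positive (sorghum = 0). Binding constraints: calcium and phosphorus.
That vertex is x1 = 0.4828, x3 = 1.865.
Cost = 0.15·0.4828 + 0.55·1.865 = 1.0982.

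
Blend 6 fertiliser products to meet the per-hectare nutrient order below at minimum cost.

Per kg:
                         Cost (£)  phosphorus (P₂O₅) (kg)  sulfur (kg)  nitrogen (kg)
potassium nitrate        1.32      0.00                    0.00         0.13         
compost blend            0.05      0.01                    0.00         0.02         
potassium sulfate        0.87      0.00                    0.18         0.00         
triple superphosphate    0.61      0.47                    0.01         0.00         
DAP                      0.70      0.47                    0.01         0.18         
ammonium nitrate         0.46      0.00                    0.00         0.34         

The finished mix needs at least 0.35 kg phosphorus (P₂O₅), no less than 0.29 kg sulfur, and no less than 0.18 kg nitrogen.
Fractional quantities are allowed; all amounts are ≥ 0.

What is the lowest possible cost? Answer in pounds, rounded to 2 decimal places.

Let x1 = kg of potassium nitrate, x2 = kg of compost blend, x3 = kg of potassium sulfate, x4 = kg of triple superphosphate, x5 = kg of DAP, x6 = kg of ammonium nitrate.
min 1.32x1 + 0.05x2 + 0.87x3 + 0.61x4 + 0.7x5 + 0.46x6 subject to:
  0.01x2 + 0.47x4 + 0.47x5 ≥ 0.35   (phosphorus (P₂O₅))
  0.18x3 + 0.01x4 + 0.01x5 ≥ 0.29   (sulfur)
  0.13x1 + 0.02x2 + 0.18x5 + 0.34x6 ≥ 0.18   (nitrogen)
  x1, x2, x3, x4, x5, x6 ≥ 0.
The optimal basis is {potassium sulfate, DAP, ammonium nitrate}; potassium nitrate, compost blend, triple superphosphate drop out. The phosphorus (P₂O₅), sulfur, nitrogen requirements are met with equality.
So potassium sulfate = 1.57 kg, DAP = 0.7447 kg, ammonium nitrate = 0.1352 kg.
Total cost: 0.87·1.57 + 0.7·0.7447 + 0.46·0.1352 = 1.9494.

£1.95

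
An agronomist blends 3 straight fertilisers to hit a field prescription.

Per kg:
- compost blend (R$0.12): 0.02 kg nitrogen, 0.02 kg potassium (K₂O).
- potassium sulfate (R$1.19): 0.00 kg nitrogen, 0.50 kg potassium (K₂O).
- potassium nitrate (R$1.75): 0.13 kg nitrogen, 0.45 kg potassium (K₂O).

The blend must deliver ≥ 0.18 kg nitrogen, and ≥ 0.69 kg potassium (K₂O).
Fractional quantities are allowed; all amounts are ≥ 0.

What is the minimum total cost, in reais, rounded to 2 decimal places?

This is a linear program. Let x1 = kg of compost blend, x2 = kg of potassium sulfate, x3 = kg of potassium nitrate.
min 0.12x1 + 1.19x2 + 1.75x3 s.t.:
  0.02x1 + 0.13x3 ≥ 0.18   (nitrogen)
  0.02x1 + 0.5x2 + 0.45x3 ≥ 0.69   (potassium (K₂O))
  x1, x2, x3 ≥ 0.
At the optimum only compost blend, potassium sulfate are positive (potassium nitrate = 0). The nitrogen and potassium (K₂O) requirements are met with equality.
So compost blend = 9 kg, potassium sulfate = 1.02 kg.
Cost = 0.12·9 + 1.19·1.02 = 2.2938.

R$2.29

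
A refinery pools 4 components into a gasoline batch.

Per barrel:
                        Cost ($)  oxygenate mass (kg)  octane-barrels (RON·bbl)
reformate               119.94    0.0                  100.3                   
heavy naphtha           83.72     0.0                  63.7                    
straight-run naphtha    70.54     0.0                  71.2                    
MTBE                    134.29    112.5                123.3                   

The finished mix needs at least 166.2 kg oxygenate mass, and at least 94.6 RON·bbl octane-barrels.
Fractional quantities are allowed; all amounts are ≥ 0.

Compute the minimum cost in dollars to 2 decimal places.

$198.39

Let x1 = barrels of reformate, x2 = barrels of heavy naphtha, x3 = barrels of straight-run naphtha, x4 = barrels of MTBE.
Minimize 119.94x1 + 83.72x2 + 70.54x3 + 134.29x4 with:
  112.5x4 ≥ 166.2   (oxygenate mass)
  100.3x1 + 63.7x2 + 71.2x3 + 123.3x4 ≥ 94.6   (octane-barrels)
  x1, x2, x3, x4 ≥ 0.
The minimum-cost mix takes nothing from reformate, heavy naphtha, straight-run naphtha — only MTBE. There the oxygenate mass constraint is tight.
Solving gives x4 = 1.4773.
Hence cost = 134.29·1.4773 = $198.3866.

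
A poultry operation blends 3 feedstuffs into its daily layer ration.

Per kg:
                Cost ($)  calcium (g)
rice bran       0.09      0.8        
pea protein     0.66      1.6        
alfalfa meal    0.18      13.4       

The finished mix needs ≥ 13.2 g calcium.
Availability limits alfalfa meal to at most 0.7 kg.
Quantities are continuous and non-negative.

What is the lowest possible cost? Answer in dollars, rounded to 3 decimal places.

Let x1 = kg of rice bran, x2 = kg of pea protein, x3 = kg of alfalfa meal.
min 0.09x1 + 0.66x2 + 0.18x3 with:
  0.8x1 + 1.6x2 + 13.4x3 ≥ 13.2   (calcium)
  x3 ≤ 0.7
  x1, x2, x3 ≥ 0.
The minimum-cost mix takes nothing from pea protein — only rice bran, alfalfa meal. The calcium and the alfalfa meal cap requirements are met with equality.
Solving gives x1 = 4.775, x3 = 0.7.
Cost = 0.09·4.775 + 0.18·0.7 = 0.55575.

$0.556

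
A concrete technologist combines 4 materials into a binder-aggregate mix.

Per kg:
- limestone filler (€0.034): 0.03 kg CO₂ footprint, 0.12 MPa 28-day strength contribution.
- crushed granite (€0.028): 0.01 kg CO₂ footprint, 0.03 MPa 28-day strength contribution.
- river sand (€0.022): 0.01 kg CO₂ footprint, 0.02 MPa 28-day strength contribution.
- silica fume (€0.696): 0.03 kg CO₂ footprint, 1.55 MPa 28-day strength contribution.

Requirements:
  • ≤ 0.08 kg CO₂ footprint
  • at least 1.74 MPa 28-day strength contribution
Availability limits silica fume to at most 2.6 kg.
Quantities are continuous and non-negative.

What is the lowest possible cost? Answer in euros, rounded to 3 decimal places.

Treat it as an LP. Let x1 = kg of limestone filler, x2 = kg of crushed granite, x3 = kg of river sand, x4 = kg of silica fume.
min 0.034x1 + 0.028x2 + 0.022x3 + 0.696x4 subject to:
  0.03x1 + 0.01x2 + 0.01x3 + 0.03x4 ≤ 0.08   (CO₂ footprint)
  0.12x1 + 0.03x2 + 0.02x3 + 1.55x4 ≥ 1.74   (28-day strength contribution)
  x4 ≤ 2.6
  x1, x2, x3, x4 ≥ 0.
At the optimum only limestone filler, silica fume are positive (crushed granite, river sand = 0). Binding constraints: CO₂ footprint and 28-day strength contribution.
So limestone filler = 1.674 kg, silica fume = 0.993 kg.
Objective = 0.034·1.674 + 0.696·0.993 = 0.74804.

€0.748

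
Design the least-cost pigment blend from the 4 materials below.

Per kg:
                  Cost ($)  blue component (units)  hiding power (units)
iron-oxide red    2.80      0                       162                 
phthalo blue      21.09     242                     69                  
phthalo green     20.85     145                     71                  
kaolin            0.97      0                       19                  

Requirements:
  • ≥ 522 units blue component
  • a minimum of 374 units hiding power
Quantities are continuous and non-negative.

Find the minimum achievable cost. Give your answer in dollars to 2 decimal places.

Let x1 = kg of iron-oxide red, x2 = kg of phthalo blue, x3 = kg of phthalo green, x4 = kg of kaolin.
min 2.8x1 + 21.09x2 + 20.85x3 + 0.97x4 with:
  242x2 + 145x3 ≥ 522   (blue component)
  162x1 + 69x2 + 71x3 + 19x4 ≥ 374   (hiding power)
  x1, x2, x3, x4 ≥ 0.
At the optimum only iron-oxide red, phthalo blue are positive (phthalo green, kaolin = 0). Binding constraints: blue component and hiding power.
Optimal quantities: iron-oxide red = 1.39 kg, phthalo blue = 2.157 kg.
Objective = 2.8·1.39 + 21.09·2.157 = 49.3831.

$49.38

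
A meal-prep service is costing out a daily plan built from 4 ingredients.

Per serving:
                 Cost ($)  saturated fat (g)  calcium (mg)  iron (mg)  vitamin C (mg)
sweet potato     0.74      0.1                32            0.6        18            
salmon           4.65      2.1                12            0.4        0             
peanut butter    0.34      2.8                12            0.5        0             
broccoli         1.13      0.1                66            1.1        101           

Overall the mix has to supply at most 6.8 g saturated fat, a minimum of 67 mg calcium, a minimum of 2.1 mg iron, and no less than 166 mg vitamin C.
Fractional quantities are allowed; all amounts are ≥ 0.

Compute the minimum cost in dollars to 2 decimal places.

$2.06

Let x1 = servings of sweet potato, x2 = servings of salmon, x3 = servings of peanut butter, x4 = servings of broccoli.
min 0.74x1 + 4.65x2 + 0.34x3 + 1.13x4 with:
  0.1x1 + 2.1x2 + 2.8x3 + 0.1x4 ≤ 6.8   (saturated fat)
  32x1 + 12x2 + 12x3 + 66x4 ≥ 67   (calcium)
  0.6x1 + 0.4x2 + 0.5x3 + 1.1x4 ≥ 2.1   (iron)
  18x1 + 101x4 ≥ 166   (vitamin C)
  x1, x2, x3, x4 ≥ 0.
The minimum-cost mix takes nothing from sweet potato, salmon — only peanut butter, broccoli. Binding constraints: iron and vitamin C.
Solving gives x3 = 0.5842, x4 = 1.644.
Total cost: 0.34·0.5842 + 1.13·1.644 = 2.0563.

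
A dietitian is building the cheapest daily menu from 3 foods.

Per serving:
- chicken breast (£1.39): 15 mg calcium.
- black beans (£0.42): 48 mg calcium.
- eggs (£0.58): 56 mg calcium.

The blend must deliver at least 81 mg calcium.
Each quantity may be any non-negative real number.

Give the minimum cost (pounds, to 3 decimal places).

Let x1 = servings of chicken breast, x2 = servings of black beans, x3 = servings of eggs.
Minimize 1.39x1 + 0.42x2 + 0.58x3 with:
  15x1 + 48x2 + 56x3 ≥ 81   (calcium)
  x1, x2, x3 ≥ 0.
The cheapest feasible vertex uses only black beans; chicken breast, eggs are not used. The calcium requirement is met with equality.
Optimal quantities: black beans = 1.688 servings.
Objective = 0.42·1.688 = 0.70896.

£0.709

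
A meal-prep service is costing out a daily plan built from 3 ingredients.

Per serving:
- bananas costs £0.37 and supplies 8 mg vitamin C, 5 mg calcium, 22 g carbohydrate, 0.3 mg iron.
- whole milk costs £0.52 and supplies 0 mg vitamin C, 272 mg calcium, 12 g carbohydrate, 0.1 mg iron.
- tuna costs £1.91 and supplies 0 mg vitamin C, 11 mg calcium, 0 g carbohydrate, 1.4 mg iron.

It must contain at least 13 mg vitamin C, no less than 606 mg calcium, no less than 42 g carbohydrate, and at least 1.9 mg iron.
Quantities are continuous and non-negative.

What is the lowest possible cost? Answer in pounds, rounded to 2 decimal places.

£3.19

Let x1 = servings of bananas, x2 = servings of whole milk, x3 = servings of tuna.
Minimise 0.37x1 + 0.52x2 + 1.91x3 subject to:
  8x1 ≥ 13   (vitamin C)
  5x1 + 272x2 + 11x3 ≥ 606   (calcium)
  22x1 + 12x2 ≥ 42   (carbohydrate)
  0.3x1 + 0.1x2 + 1.4x3 ≥ 1.9   (iron)
  x1, x2, x3 ≥ 0.
The optimal basis is {bananas, whole milk}; tuna drops out. The calcium and iron requirements are met with equality.
Optimal quantities: bananas = 5.625 servings, whole milk = 2.125 servings.
Objective = 0.37·5.625 + 0.52·2.125 = 3.1863.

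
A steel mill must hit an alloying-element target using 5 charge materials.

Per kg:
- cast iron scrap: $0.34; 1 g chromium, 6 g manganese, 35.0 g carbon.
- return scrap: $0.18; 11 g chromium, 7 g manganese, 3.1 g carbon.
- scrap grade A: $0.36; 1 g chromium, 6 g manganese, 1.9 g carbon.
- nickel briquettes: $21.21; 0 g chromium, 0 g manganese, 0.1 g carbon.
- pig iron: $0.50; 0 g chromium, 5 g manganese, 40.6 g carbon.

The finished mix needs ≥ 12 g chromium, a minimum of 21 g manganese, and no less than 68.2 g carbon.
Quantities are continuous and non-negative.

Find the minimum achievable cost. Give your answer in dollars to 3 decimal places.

$0.878

Treat it as an LP. Let x1 = kg of cast iron scrap, x2 = kg of return scrap, x3 = kg of scrap grade A, x4 = kg of nickel briquettes, x5 = kg of pig iron.
Minimise 0.34x1 + 0.18x2 + 0.36x3 + 21.21x4 + 0.5x5 with:
  1x1 + 11x2 + 1x3 ≥ 12   (chromium)
  6x1 + 7x2 + 6x3 + 5x5 ≥ 21   (manganese)
  35x1 + 3.1x2 + 1.9x3 + 0.1x4 + 40.6x5 ≥ 68.2   (carbon)
  x1, x2, x3, x4, x5 ≥ 0.
The optimal basis is {cast iron scrap, return scrap}; scrap grade A, nickel briquettes, pig iron drop out. The manganese and carbon requirements are met with equality.
So cast iron scrap = 1.821 kg, return scrap = 1.439 kg.
Total cost: 0.34·1.821 + 0.18·1.439 = 0.87816.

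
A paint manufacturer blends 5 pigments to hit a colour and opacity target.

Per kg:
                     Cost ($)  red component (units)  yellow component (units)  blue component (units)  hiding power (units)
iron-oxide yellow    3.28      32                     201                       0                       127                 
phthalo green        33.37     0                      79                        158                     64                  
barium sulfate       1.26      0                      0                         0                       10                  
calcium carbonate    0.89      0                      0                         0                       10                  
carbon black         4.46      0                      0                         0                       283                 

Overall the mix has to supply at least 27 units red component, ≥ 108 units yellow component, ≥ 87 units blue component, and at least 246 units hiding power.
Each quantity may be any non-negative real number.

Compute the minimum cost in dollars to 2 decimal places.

$22.77

Let x1 = kg of iron-oxide yellow, x2 = kg of phthalo green, x3 = kg of barium sulfate, x4 = kg of calcium carbonate, x5 = kg of carbon black.
min 3.28x1 + 33.37x2 + 1.26x3 + 0.89x4 + 4.46x5 with:
  32x1 ≥ 27   (red component)
  201x1 + 79x2 ≥ 108   (yellow component)
  158x2 ≥ 87   (blue component)
  127x1 + 64x2 + 10x3 + 10x4 + 283x5 ≥ 246   (hiding power)
  x1, x2, x3, x4, x5 ≥ 0.
The optimal basis is {iron-oxide yellow, phthalo green, carbon black}; barium sulfate, calcium carbonate drop out. Binding constraints: red component, blue component, hiding power.
Optimal quantities: iron-oxide yellow = 0.8438 kg, phthalo green = 0.5506 kg, carbon black = 0.3661 kg.
Objective = 3.28·0.8438 + 33.37·0.5506 + 4.46·0.3661 = 22.7740.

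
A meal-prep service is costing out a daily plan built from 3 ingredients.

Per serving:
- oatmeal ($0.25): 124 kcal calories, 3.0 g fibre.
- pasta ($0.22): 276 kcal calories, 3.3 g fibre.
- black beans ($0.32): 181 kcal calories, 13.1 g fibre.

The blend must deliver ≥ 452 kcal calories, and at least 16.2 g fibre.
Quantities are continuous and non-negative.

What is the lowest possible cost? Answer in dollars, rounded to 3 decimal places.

$0.534

Set it up as a linear program. Let x1 = servings of oatmeal, x2 = servings of pasta, x3 = servings of black beans.
min 0.25x1 + 0.22x2 + 0.32x3 with:
  124x1 + 276x2 + 181x3 ≥ 452   (calories)
  3x1 + 3.3x2 + 13.1x3 ≥ 16.2   (fibre)
  x1, x2, x3 ≥ 0.
The minimum-cost mix takes nothing from oatmeal — only pasta, black beans. There the calories and fibre constraints are tight.
Solving gives x2 = 0.9903, x3 = 0.9872.
Hence cost = 0.22·0.9903 + 0.32·0.9872 = $0.53377.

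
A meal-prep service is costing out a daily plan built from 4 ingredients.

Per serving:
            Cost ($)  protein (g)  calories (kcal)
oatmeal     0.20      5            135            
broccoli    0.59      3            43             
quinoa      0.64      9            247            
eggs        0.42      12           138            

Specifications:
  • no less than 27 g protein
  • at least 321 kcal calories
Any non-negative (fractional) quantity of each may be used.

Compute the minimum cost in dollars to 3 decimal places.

$0.948

Treat it as an LP. Let x1 = servings of oatmeal, x2 = servings of broccoli, x3 = servings of quinoa, x4 = servings of eggs.
min 0.2x1 + 0.59x2 + 0.64x3 + 0.42x4 with:
  5x1 + 3x2 + 9x3 + 12x4 ≥ 27   (protein)
  135x1 + 43x2 + 247x3 + 138x4 ≥ 321   (calories)
  x1, x2, x3, x4 ≥ 0.
The cheapest feasible vertex uses only oatmeal, eggs; broccoli, quinoa are not used. The protein and calories requirements are met with equality.
Optimal quantities: oatmeal = 0.13548 servings, eggs = 2.1935 servings.
Objective = 0.2·0.13548 + 0.42·2.1935 = 0.94837.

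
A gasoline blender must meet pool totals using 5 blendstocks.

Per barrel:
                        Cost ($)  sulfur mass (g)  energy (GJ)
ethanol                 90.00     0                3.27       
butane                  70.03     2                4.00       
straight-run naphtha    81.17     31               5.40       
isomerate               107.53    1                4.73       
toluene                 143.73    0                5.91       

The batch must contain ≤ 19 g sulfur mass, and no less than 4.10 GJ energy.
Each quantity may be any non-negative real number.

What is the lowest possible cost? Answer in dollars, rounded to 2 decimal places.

$63.77

Let x1 = barrels of ethanol, x2 = barrels of butane, x3 = barrels of straight-run naphtha, x4 = barrels of isomerate, x5 = barrels of toluene.
Minimize 90x1 + 70.03x2 + 81.17x3 + 107.53x4 + 143.73x5 subject to:
  2x2 + 31x3 + 1x4 ≤ 19   (sulfur mass)
  3.27x1 + 4x2 + 5.4x3 + 4.73x4 + 5.91x5 ≥ 4.1   (energy)
  x1, x2, x3, x4, x5 ≥ 0.
At the optimum only butane, straight-run naphtha are positive (ethanol, isomerate, toluene = 0). Binding constraints: sulfur mass and energy.
So butane = 0.2164 barrels, straight-run naphtha = 0.5989 barrels.
Objective = 70.03·0.2164 + 81.17·0.5989 = 63.7672.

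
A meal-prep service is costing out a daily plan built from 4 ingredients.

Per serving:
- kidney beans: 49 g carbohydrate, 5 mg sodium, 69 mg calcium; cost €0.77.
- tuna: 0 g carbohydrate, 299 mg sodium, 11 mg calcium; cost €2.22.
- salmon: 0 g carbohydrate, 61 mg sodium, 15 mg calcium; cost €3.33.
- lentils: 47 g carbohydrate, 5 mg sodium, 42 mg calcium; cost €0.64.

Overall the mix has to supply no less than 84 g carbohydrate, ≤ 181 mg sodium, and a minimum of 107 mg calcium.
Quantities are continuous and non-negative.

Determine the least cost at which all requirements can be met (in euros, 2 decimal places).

Treat it as an LP. Let x1 = servings of kidney beans, x2 = servings of tuna, x3 = servings of salmon, x4 = servings of lentils.
Minimize 0.77x1 + 2.22x2 + 3.33x3 + 0.64x4 subject to:
  49x1 + 47x4 ≥ 84   (carbohydrate)
  5x1 + 299x2 + 61x3 + 5x4 ≤ 181   (sodium)
  69x1 + 11x2 + 15x3 + 42x4 ≥ 107   (calcium)
  x1, x2, x3, x4 ≥ 0.
The minimum-cost mix takes nothing from tuna, salmon — only kidney beans, lentils. Binding constraints: carbohydrate and calcium.
So kidney beans = 1.267 servings, lentils = 0.4667 servings.
Hence cost = 0.77·1.267 + 0.64·0.4667 = €1.2743.

€1.27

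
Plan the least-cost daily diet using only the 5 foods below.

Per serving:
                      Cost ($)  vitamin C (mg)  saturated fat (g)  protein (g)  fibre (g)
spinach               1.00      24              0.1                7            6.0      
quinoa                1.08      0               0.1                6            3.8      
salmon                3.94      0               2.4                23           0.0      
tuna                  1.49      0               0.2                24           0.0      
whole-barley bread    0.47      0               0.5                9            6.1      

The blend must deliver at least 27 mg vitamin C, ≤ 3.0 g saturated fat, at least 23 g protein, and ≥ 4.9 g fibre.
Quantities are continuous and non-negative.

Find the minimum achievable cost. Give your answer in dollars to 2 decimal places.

$1.91

Let x1 = servings of spinach, x2 = servings of quinoa, x3 = servings of salmon, x4 = servings of tuna, x5 = servings of whole-barley bread.
min 1x1 + 1.08x2 + 3.94x3 + 1.49x4 + 0.47x5 with:
  24x1 ≥ 27   (vitamin C)
  0.1x1 + 0.1x2 + 2.4x3 + 0.2x4 + 0.5x5 ≤ 3   (saturated fat)
  7x1 + 6x2 + 23x3 + 24x4 + 9x5 ≥ 23   (protein)
  6x1 + 3.8x2 + 6.1x5 ≥ 4.9   (fibre)
  x1, x2, x3, x4, x5 ≥ 0.
The minimum-cost mix takes nothing from quinoa, salmon, tuna — only spinach, whole-barley bread. The vitamin C and protein requirements are met with equality.
Solving gives x1 = 1.125, x5 = 1.6806.
Cost = 1·1.125 + 0.47·1.6806 = 1.9149.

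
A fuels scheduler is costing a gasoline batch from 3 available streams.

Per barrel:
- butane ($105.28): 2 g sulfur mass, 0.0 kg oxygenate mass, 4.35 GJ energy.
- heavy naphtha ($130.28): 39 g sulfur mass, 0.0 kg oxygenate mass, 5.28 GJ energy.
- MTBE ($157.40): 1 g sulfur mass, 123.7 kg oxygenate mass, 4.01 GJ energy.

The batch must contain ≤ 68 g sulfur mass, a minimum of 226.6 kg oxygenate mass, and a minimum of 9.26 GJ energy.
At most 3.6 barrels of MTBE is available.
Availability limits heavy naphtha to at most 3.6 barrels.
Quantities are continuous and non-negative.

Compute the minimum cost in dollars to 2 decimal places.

$334.66

Let x1 = barrels of butane, x2 = barrels of heavy naphtha, x3 = barrels of MTBE.
min 105.28x1 + 130.28x2 + 157.4x3 s.t.:
  2x1 + 39x2 + 1x3 ≤ 68   (sulfur mass)
  123.7x3 ≥ 226.6   (oxygenate mass)
  4.35x1 + 5.28x2 + 4.01x3 ≥ 9.26   (energy)
  x3 ≤ 3.6
  x2 ≤ 3.6
  x1, x2, x3 ≥ 0.
The optimal basis is {butane, MTBE}; heavy naphtha drops out. Binding constraints: oxygenate mass and energy.
Solving gives x1 = 0.440064, x3 = 1.83185.
Total cost: 105.28·0.440064 + 157.4·1.83185 = 334.6631.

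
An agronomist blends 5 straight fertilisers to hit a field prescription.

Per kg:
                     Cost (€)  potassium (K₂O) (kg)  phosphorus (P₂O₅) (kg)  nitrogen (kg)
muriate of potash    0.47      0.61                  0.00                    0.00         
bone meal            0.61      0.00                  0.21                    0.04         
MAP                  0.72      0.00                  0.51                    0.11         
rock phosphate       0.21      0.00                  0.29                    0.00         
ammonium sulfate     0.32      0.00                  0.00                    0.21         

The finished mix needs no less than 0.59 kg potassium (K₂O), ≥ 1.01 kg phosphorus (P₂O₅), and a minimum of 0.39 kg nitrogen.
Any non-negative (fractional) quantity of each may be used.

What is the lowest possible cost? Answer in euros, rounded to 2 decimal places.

This is a linear program. Let x1 = kg of muriate of potash, x2 = kg of bone meal, x3 = kg of MAP, x4 = kg of rock phosphate, x5 = kg of ammonium sulfate.
Minimise 0.47x1 + 0.61x2 + 0.72x3 + 0.21x4 + 0.32x5 with:
  0.61x1 ≥ 0.59   (potassium (K₂O))
  0.21x2 + 0.51x3 + 0.29x4 ≥ 1.01   (phosphorus (P₂O₅))
  0.04x2 + 0.11x3 + 0.21x5 ≥ 0.39   (nitrogen)
  x1, x2, x3, x4, x5 ≥ 0.
The minimum-cost mix takes nothing from bone meal, MAP — only muriate of potash, rock phosphate, ammonium sulfate. The potassium (K₂O), phosphorus (P₂O₅), nitrogen requirements are met with equality.
So muriate of potash = 0.9672 kg, rock phosphate = 3.483 kg, ammonium sulfate = 1.857 kg.
Hence cost = 0.47·0.9672 + 0.21·3.483 + 0.32·1.857 = €1.7803.

€1.78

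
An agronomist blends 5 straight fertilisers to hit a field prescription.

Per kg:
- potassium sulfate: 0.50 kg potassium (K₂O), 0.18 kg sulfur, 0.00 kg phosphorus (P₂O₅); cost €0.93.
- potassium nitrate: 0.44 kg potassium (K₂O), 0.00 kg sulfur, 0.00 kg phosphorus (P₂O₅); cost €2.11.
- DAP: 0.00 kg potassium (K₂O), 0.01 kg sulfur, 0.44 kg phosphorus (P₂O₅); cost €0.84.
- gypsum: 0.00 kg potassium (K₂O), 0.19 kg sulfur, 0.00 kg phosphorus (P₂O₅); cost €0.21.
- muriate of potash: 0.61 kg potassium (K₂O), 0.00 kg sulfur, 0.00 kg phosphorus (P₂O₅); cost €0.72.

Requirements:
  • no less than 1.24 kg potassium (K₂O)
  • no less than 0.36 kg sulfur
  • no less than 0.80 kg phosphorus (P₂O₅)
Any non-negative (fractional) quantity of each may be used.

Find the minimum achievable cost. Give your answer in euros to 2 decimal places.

€3.37

This is a linear program. Let x1 = kg of potassium sulfate, x2 = kg of potassium nitrate, x3 = kg of DAP, x4 = kg of gypsum, x5 = kg of muriate of potash.
min 0.93x1 + 2.11x2 + 0.84x3 + 0.21x4 + 0.72x5 with:
  0.5x1 + 0.44x2 + 0.61x5 ≥ 1.24   (potassium (K₂O))
  0.18x1 + 0.01x3 + 0.19x4 ≥ 0.36   (sulfur)
  0.44x3 ≥ 0.8   (phosphorus (P₂O₅))
  x1, x2, x3, x4, x5 ≥ 0.
The minimum-cost mix takes nothing from potassium sulfate, potassium nitrate — only DAP, gypsum, muriate of potash. The potassium (K₂O), sulfur, phosphorus (P₂O₅) requirements are met with equality.
Optimal quantities: DAP = 1.818 kg, gypsum = 1.799 kg, muriate of potash = 2.033 kg.
Objective = 0.84·1.818 + 0.21·1.799 + 0.72·2.033 = 3.3687.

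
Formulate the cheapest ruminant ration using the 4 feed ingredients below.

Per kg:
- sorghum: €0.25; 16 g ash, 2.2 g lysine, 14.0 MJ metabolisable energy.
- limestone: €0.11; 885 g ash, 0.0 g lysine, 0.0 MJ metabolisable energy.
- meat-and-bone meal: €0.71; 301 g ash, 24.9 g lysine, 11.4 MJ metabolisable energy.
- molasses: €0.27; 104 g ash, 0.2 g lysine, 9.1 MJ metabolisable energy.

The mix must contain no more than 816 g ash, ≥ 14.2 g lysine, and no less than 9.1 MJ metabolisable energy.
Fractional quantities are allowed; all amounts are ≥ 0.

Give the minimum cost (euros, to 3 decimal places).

Let x1 = kg of sorghum, x2 = kg of limestone, x3 = kg of meat-and-bone meal, x4 = kg of molasses.
min 0.25x1 + 0.11x2 + 0.71x3 + 0.27x4 with:
  16x1 + 885x2 + 301x3 + 104x4 ≤ 816   (ash)
  2.2x1 + 24.9x3 + 0.2x4 ≥ 14.2   (lysine)
  14x1 + 11.4x3 + 9.1x4 ≥ 9.1   (metabolisable energy)
  x1, x2, x3, x4 ≥ 0.
The optimal basis is {sorghum, meat-and-bone meal}; limestone, molasses drop out. There the lysine and metabolisable energy constraints are tight.
So sorghum = 0.2 kg, meat-and-bone meal = 0.5526 kg.
Cost = 0.25·0.2 + 0.71·0.5526 = 0.44235.

€0.442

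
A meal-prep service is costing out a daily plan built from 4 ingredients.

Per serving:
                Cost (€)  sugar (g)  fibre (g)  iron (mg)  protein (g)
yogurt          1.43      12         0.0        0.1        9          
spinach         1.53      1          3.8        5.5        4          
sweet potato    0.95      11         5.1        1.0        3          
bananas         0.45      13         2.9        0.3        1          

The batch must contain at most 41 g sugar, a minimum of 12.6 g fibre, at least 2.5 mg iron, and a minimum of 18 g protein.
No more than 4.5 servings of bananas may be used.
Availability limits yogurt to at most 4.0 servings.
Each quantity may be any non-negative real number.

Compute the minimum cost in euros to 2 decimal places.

Let x1 = servings of yogurt, x2 = servings of spinach, x3 = servings of sweet potato, x4 = servings of bananas.
min 1.43x1 + 1.53x2 + 0.95x3 + 0.45x4 s.t.:
  12x1 + 1x2 + 11x3 + 13x4 ≤ 41   (sugar)
  3.8x2 + 5.1x3 + 2.9x4 ≥ 12.6   (fibre)
  0.1x1 + 5.5x2 + 1x3 + 0.3x4 ≥ 2.5   (iron)
  9x1 + 4x2 + 3x3 + 1x4 ≥ 18   (protein)
  x4 ≤ 4.5
  x1 ≤ 4
  x1, x2, x3, x4 ≥ 0.
At the optimum only yogurt, spinach, sweet potato are positive (bananas = 0). The sugar, fibre, protein requirements are met with equality.
Solving gives x1 = 1.17, x2 = 0.0308, x3 = 2.448.
Cost = 1.43·1.17 + 1.53·0.0308 + 0.95·2.448 = 4.0458.

€4.05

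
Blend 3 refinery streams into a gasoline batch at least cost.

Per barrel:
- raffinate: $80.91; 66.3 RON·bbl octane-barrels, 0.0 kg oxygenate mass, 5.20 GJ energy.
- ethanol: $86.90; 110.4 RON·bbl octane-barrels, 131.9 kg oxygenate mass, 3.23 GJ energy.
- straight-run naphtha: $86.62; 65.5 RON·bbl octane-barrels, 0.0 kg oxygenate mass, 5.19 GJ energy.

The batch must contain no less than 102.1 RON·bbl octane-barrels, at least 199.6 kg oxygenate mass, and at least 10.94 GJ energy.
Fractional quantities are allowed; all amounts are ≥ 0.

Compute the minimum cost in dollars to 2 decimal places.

Let x1 = barrels of raffinate, x2 = barrels of ethanol, x3 = barrels of straight-run naphtha.
Minimise 80.91x1 + 86.9x2 + 86.62x3 s.t.:
  66.3x1 + 110.4x2 + 65.5x3 ≥ 102.1   (octane-barrels)
  131.9x2 ≥ 199.6   (oxygenate mass)
  5.2x1 + 3.23x2 + 5.19x3 ≥ 10.94   (energy)
  x1, x2, x3 ≥ 0.
The minimum-cost mix takes nothing from straight-run naphtha — only raffinate, ethanol. There the oxygenate mass and energy constraints are tight.
So raffinate = 1.16387 barrels, ethanol = 1.51327 barrels.
Cost = 80.91·1.16387 + 86.9·1.51327 = 225.6719.

$225.67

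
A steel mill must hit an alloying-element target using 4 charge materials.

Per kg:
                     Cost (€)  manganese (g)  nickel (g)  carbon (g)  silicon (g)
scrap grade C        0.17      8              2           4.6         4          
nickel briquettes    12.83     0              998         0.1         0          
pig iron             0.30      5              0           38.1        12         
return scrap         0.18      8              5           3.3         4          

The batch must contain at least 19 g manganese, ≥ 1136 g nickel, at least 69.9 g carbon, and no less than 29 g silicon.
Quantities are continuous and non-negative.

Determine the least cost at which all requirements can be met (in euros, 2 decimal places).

Let x1 = kg of scrap grade C, x2 = kg of nickel briquettes, x3 = kg of pig iron, x4 = kg of return scrap.
Minimize 0.17x1 + 12.83x2 + 0.3x3 + 0.18x4 s.t.:
  8x1 + 5x3 + 8x4 ≥ 19   (manganese)
  2x1 + 998x2 + 5x4 ≥ 1136   (nickel)
  4.6x1 + 0.1x2 + 38.1x3 + 3.3x4 ≥ 69.9   (carbon)
  4x1 + 12x3 + 4x4 ≥ 29   (silicon)
  x1, x2, x3, x4 ≥ 0.
At the optimum only nickel briquettes, pig iron, return scrap are positive (scrap grade C = 0). Binding constraints: manganese, nickel, silicon.
Solving gives x2 = 1.133, x3 = 2.053, x4 = 1.092.
Total cost: 12.83·1.133 + 0.3·2.053 + 0.18·1.092 = 15.3489.

€15.35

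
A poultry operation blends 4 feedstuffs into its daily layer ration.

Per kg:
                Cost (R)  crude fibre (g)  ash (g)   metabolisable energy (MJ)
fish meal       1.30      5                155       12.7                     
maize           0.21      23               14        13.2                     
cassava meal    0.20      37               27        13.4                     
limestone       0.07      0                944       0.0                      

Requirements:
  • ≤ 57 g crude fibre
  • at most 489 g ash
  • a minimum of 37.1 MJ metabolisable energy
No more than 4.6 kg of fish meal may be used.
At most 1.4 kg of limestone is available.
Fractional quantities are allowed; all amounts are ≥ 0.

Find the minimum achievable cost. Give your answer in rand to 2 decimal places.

Treat it as an LP. Let x1 = kg of fish meal, x2 = kg of maize, x3 = kg of cassava meal, x4 = kg of limestone.
min 1.3x1 + 0.21x2 + 0.2x3 + 0.07x4 subject to:
  5x1 + 23x2 + 37x3 ≤ 57   (crude fibre)
  155x1 + 14x2 + 27x3 + 944x4 ≤ 489   (ash)
  12.7x1 + 13.2x2 + 13.4x3 ≥ 37.1   (metabolisable energy)
  x1 ≤ 4.6
  x4 ≤ 1.4
  x1, x2, x3, x4 ≥ 0.
The optimal basis is {fish meal, maize}; cassava meal, limestone drop out. Binding constraints: crude fibre and metabolisable energy.
Optimal quantities: fish meal = 0.4463 kg, maize = 2.381 kg.
Objective = 1.3·0.4463 + 0.21·2.381 = 1.0802.

R1.08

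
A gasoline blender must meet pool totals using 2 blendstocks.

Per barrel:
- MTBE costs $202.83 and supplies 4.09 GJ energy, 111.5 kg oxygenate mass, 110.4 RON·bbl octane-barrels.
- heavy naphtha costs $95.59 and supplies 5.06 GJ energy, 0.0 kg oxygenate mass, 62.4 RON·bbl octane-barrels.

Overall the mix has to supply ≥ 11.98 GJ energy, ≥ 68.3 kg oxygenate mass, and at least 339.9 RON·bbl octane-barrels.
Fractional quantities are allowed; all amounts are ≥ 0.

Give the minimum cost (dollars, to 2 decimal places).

$541.34

Treat it as an LP. Let x1 = barrels of MTBE, x2 = barrels of heavy naphtha.
Minimise 202.83x1 + 95.59x2 s.t.:
  4.09x1 + 5.06x2 ≥ 11.98   (energy)
  111.5x1 ≥ 68.3   (oxygenate mass)
  110.4x1 + 62.4x2 ≥ 339.9   (octane-barrels)
  x1, x2 ≥ 0.
Both inputs are positive at the optimum. The oxygenate mass and octane-barrels requirements are met with equality.
So MTBE = 0.61256 barrels, heavy naphtha = 4.3634 barrels.
Objective = 202.83·0.61256 + 95.59·4.3634 = 541.3430.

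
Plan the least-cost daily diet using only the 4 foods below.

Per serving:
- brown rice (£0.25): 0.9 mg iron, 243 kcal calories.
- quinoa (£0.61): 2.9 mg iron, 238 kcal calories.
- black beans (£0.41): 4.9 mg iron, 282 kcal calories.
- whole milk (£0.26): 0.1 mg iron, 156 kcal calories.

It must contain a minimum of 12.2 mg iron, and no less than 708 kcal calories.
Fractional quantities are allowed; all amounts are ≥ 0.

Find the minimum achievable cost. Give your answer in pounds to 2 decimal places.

This is a linear program. Let x1 = servings of brown rice, x2 = servings of quinoa, x3 = servings of black beans, x4 = servings of whole milk.
min 0.25x1 + 0.61x2 + 0.41x3 + 0.26x4 with:
  0.9x1 + 2.9x2 + 4.9x3 + 0.1x4 ≥ 12.2   (iron)
  243x1 + 238x2 + 282x3 + 156x4 ≥ 708   (calories)
  x1, x2, x3, x4 ≥ 0.
The optimal basis is {brown rice, black beans}; quinoa, whole milk drop out. The iron and calories requirements are met with equality.
So brown rice = 0.03074 servings, black beans = 2.484 servings.
Cost = 0.25·0.03074 + 0.41·2.484 = 1.0261.

£1.03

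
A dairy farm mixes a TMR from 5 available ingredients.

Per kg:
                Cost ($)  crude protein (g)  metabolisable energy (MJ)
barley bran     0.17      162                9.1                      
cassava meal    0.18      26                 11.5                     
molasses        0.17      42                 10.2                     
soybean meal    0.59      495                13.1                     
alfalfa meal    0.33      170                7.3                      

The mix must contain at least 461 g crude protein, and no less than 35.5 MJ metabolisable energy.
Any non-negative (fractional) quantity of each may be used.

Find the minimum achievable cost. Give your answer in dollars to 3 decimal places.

This is a linear program. Let x1 = kg of barley bran, x2 = kg of cassava meal, x3 = kg of molasses, x4 = kg of soybean meal, x5 = kg of alfalfa meal.
Minimize 0.17x1 + 0.18x2 + 0.17x3 + 0.59x4 + 0.33x5 s.t.:
  162x1 + 26x2 + 42x3 + 495x4 + 170x5 ≥ 461   (crude protein)
  9.1x1 + 11.5x2 + 10.2x3 + 13.1x4 + 7.3x5 ≥ 35.5   (metabolisable energy)
  x1, x2, x3, x4, x5 ≥ 0.
The optimal basis is {barley bran, cassava meal}; molasses, soybean meal, alfalfa meal drop out. There the crude protein and metabolisable energy constraints are tight.
So barley bran = 2.692 kg, cassava meal = 0.9567 kg.
Hence cost = 0.17·2.692 + 0.18·0.9567 = $0.62985.

$0.630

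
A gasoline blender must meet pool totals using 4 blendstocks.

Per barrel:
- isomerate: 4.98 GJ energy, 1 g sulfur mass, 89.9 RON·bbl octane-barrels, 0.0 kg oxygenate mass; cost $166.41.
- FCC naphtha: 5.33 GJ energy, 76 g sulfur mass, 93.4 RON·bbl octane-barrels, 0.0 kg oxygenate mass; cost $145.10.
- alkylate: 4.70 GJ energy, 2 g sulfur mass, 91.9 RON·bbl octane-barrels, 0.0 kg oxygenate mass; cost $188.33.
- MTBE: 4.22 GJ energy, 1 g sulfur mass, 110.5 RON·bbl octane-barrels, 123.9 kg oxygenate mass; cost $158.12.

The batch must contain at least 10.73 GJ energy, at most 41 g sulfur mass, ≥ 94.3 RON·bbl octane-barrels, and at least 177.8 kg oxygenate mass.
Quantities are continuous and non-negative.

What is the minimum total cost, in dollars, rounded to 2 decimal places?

$366.08

Let x1 = barrels of isomerate, x2 = barrels of FCC naphtha, x3 = barrels of alkylate, x4 = barrels of MTBE.
Minimize 166.41x1 + 145.1x2 + 188.33x3 + 158.12x4 with:
  4.98x1 + 5.33x2 + 4.7x3 + 4.22x4 ≥ 10.73   (energy)
  1x1 + 76x2 + 2x3 + 1x4 ≤ 41   (sulfur mass)
  89.9x1 + 93.4x2 + 91.9x3 + 110.5x4 ≥ 94.3   (octane-barrels)
  123.9x4 ≥ 177.8   (oxygenate mass)
  x1, x2, x3, x4 ≥ 0.
The minimum-cost mix takes nothing from alkylate — only isomerate, FCC naphtha, MTBE. Binding constraints: energy, sulfur mass, oxygenate mass.
Solving gives x1 = 0.38686, x2 = 0.5155, x4 = 1.435.
Total cost: 166.41·0.38686 + 145.1·0.5155 + 158.12·1.435 = 366.0786.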